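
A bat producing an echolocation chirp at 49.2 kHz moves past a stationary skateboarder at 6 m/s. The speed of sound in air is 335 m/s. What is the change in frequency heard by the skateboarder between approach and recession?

1.76 kHz

Approaching: f₁ = f · v/(v − v_s) = 49.2 × 335/329 ≈ 50.10 kHz.
Receding: f₂ = f · v/(v + v_s) = 49.2 × 335/341 ≈ 48.33 kHz.
Drop: f₁ − f₂ = 2f·v·v_s/(v² − v_s²) = 2 × 49.2 × 335 × 6/(335² − 6²) ≈ 1.76 kHz.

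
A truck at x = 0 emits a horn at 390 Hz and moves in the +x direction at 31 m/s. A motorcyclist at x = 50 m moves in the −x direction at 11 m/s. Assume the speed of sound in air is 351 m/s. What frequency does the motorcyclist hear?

441 Hz

The observer lies on the +x side, so the source is heading toward the observer and the observer is heading toward the source.
General Doppler shift: f' = f · (v + v_o)/(v − v_s).
f' = 390 × (351 + 11)/(351 − 31) = 390 × 362/320 ≈ 441 Hz.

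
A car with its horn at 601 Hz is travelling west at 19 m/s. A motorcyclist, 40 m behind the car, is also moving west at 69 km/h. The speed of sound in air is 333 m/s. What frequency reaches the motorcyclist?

601 Hz

69 km/h = 19.17 m/s.
The motorcyclist is behind, so the car is moving away from it while the motorcyclist is moving toward the car.
With source receding and observer approaching, f' = f · (v + v_o)/(v + v_s).
f' = 601 × (333 + 19.17)/(333 + 19) = 601 × 352.17/352 ≈ 601 Hz.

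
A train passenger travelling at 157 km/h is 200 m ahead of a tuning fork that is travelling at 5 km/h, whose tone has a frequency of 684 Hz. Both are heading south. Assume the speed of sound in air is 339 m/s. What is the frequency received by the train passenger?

598 Hz

5 km/h = 1.389 m/s; 157 km/h = 43.61 m/s.
The train passenger is ahead, so the tuning fork is moving toward it while the train passenger is moving away from the tuning fork.
General Doppler shift: f' = f · (v − v_o)/(v − v_s).
f' = 684 × (339 − 43.61)/(339 − 1.389) = 684 × 295.39/337.61 ≈ 598 Hz.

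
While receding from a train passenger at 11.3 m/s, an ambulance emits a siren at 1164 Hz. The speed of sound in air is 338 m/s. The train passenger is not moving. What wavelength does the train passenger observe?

30.0 cm

Only the source moves, away from the listener, so f' = f · v/(v + v_s).
f' = 1164 × 338/(338 + 11.3) ≈ 1126 Hz.
λ' = v/f' = 338/1126.34 ≈ 30.0 cm.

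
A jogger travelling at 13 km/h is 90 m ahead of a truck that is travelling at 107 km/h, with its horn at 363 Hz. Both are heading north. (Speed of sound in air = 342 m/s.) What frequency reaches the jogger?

107 km/h = 29.72 m/s; 13 km/h = 3.611 m/s.
The jogger is ahead, so the truck is moving toward it while the jogger is moving away from the truck.
General Doppler shift: f' = f · (v − v_o)/(v − v_s).
f' = 363 × (342 − 3.611)/(342 − 29.72) = 363 × 338.39/312.28 ≈ 393 Hz.

393 Hz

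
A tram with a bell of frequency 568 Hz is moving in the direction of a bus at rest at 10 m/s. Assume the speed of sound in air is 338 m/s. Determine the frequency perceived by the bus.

With the source moving toward a stationary observer, f' = f · v/(v − v_s).
f' = 568 × 338/(338 − 10) = 568 × 338/328 ≈ 585 Hz.

585 Hz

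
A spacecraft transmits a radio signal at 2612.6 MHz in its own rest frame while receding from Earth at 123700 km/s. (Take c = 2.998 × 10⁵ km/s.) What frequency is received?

1684.7 MHz

β = v/c = 123700/299800 = 0.4126.
Relativistic Doppler for frequency: f' = f₀ · √((1 − β)/(1 + β)).
f' = 2612.6 × √(0.5874/1.4126) = 2612.6 × 0.64484 ≈ 1684.7 MHz.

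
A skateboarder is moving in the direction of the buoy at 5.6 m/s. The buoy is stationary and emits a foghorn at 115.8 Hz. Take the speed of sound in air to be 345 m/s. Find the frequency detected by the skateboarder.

118 Hz

Moving observer, stationary source: f' = f · (v + v_o)/v.
f' = 115.8 × (345 + 5.6)/345 = 115.8 × 350.6/345 ≈ 118 Hz.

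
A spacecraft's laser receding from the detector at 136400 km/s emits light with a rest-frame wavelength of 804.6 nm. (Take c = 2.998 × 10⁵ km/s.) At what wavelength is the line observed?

1314.6 nm

β = v/c = 136400/299800 = 0.4550.
Relativistic Doppler for wavelength: λ' = λ₀ · √((1 + β)/(1 − β)).
λ' = 804.6 × √(1.4550/0.5450) = 804.6 × 1.63387 ≈ 1314.6 nm.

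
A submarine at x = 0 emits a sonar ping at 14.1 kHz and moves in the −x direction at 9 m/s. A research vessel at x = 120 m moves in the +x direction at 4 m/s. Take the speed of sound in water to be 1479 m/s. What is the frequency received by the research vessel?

The observer lies on the +x side, so the source is heading away from the observer and the observer is heading away from the source.
Both move, so f' = f · (v − v_o)/(v + v_s).
f' = 14.1 × (1479 − 4)/(1479 + 9) = 14.1 × 1475/1488 ≈ 13.98 kHz.

13.98 kHz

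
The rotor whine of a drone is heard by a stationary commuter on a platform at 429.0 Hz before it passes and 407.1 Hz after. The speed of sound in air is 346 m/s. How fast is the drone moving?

9.1 m/s

f₁/f₂ = (v + v_s)/(v − v_s), so v_s = v · (f₁ − f₂)/(f₁ + f₂).
v_s = 346 × (429.0 − 407.1)/(429.0 + 407.1) = 346 × 21.9/836.1 ≈ 9.1 m/s.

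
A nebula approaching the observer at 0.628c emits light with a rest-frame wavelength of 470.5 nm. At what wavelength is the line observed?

Relativistic Doppler for wavelength: λ' = λ₀ · √((1 − β)/(1 + β)).
λ' = 470.5 × √(0.3720/1.6280) = 470.5 × 0.47802 ≈ 224.9 nm.

224.9 nm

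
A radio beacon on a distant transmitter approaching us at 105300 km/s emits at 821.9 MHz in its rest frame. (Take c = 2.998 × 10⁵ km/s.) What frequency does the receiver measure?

β = v/c = 105300/299800 = 0.3512.
Relativistic Doppler for frequency: f' = f₀ · √((1 + β)/(1 − β)).
f' = 821.9 × √(1.3512/0.6488) = 821.9 × 1.44318 ≈ 1186.2 MHz.

1186.2 MHz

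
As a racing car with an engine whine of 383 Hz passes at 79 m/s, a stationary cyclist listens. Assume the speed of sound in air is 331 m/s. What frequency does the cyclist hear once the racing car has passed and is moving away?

Receding: f₂ = f · v/(v + v_s) = 383 × 331/410 ≈ 309 Hz.

309 Hz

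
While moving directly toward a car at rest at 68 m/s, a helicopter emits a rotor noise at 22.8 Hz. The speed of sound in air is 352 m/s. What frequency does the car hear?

Only the source moves, toward the listener, so f' = f · v/(v − v_s).
f' = 22.8 × 352/(352 − 68) = 22.8 × 352/284 ≈ 28.3 Hz.

28.3 Hz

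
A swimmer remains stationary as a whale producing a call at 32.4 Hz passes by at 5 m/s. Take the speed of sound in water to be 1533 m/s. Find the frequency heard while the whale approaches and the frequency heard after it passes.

Approaching: f₁ = f · v/(v − v_s) = 32.4 × 1533/1528 ≈ 32.5 Hz.
Receding: f₂ = f · v/(v + v_s) = 32.4 × 1533/1538 ≈ 32.3 Hz.

32.5 Hz approaching; 32.3 Hz receding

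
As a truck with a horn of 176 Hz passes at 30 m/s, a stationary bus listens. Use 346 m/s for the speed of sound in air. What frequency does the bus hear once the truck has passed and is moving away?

Receding: f₂ = f · v/(v + v_s) = 176 × 346/376 ≈ 162 Hz.

162 Hz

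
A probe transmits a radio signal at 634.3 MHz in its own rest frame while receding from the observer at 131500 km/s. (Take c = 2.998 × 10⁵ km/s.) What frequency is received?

β = v/c = 131500/299800 = 0.4386.
Relativistic Doppler for frequency: f' = f₀ · √((1 − β)/(1 + β)).
f' = 634.3 × √(0.5614/1.4386) = 634.3 × 0.62467 ≈ 396.2 MHz.

396.2 MHz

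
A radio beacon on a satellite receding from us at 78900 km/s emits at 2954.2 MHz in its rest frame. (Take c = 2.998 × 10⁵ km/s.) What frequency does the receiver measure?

2256.3 MHz

β = v/c = 78900/299800 = 0.2632.
Relativistic Doppler for frequency: f' = f₀ · √((1 − β)/(1 + β)).
f' = 2954.2 × √(0.7368/1.2632) = 2954.2 × 0.76375 ≈ 2256.3 MHz.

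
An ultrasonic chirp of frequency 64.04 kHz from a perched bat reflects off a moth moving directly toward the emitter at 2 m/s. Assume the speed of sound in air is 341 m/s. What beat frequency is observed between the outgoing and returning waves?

756 Hz

At the moth (a moving observer), f₁ = f₀ · (v + u)/v = 64.04 × 343/341 ≈ 64.416 kHz.
On reflection it acts as a source moving toward the stationary detector: f₂ = f₁ · v/(v − u) = 64.416 × 341/339 ≈ 64.796 kHz.
Equivalently f₂ = f₀ · (v + u)/(v − u).
Beat frequency (with f₀ = 64040 Hz): |f₂ − f₀| = 2u·f₀/(v − u) = 2 × 2 × 64040/339 ≈ 756 Hz.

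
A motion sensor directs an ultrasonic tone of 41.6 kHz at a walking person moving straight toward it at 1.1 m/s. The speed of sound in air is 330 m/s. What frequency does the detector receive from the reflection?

41.9 kHz

The walking person first receives the wave as a moving observer: f₁ = f₀ · (v + u)/v = 41.6 × (330 + 1.1)/330 ≈ 41.7 kHz.
On reflection it acts as a source moving toward the stationary detector: f₂ = f₁ · v/(v − u) = 41.7 × 330/328.9 ≈ 41.9 kHz.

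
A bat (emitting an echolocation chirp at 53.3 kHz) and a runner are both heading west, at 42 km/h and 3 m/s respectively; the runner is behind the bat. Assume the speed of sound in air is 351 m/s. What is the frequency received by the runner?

42 km/h = 11.67 m/s.
The runner is behind, so the bat is moving away from it while the runner is moving toward the bat.
With source receding and observer approaching, f' = f · (v + v_o)/(v + v_s).
f' = 53.3 × (351 + 3)/(351 + 11.67) = 53.3 × 354/362.67 ≈ 52.0 kHz.

52.0 kHz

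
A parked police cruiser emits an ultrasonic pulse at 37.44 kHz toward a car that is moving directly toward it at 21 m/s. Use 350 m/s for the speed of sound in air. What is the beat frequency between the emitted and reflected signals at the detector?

4780 Hz

At the car (a moving observer), f₁ = f₀ · (v + u)/v = 37.44 × 371/350 ≈ 39.69 kHz.
On reflection it acts as a source moving toward the stationary detector: f₂ = f₁ · v/(v − u) = 39.69 × 350/329 ≈ 42.22 kHz.
Beat frequency (with f₀ = 37440 Hz): |f₂ − f₀| = 2u·f₀/(v − u) = 2 × 21 × 37440/329 ≈ 4780 Hz.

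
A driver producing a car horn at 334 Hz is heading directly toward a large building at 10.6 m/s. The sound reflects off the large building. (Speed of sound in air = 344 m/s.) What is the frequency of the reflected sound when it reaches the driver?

355 Hz

The large building receives the sound from a moving source: f₁ = f₀ · v/(v − v_e) = 334 × 344/333.4 ≈ 345 Hz.
On the return leg the driver is a moving observer: f₂ = f₁ · (v + v_e)/v = 345 × 354.6/344 ≈ 355 Hz.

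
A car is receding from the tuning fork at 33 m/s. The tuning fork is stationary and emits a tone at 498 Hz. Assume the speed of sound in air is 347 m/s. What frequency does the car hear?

Only the observer moves, away from the source, so f' = f · (v − v_o)/v.
f' = 498 × (347 − 33)/347 = 498 × 314/347 ≈ 451 Hz.

451 Hz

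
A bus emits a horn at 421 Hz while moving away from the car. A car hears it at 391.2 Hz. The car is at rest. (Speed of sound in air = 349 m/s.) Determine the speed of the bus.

f' = f · v/(v + v_s) ⇒ v_s = v · |1 − f/f'|.
v_s = 349 × |1 − 421/391.2| = 349 × 0.07618 ≈ 27 m/s.

27 m/s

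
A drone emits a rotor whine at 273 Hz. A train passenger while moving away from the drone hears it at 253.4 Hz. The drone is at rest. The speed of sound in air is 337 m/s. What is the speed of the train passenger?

24.2 m/s

f' = f · (v − v_o)/v ⇒ v_o = v · |f'/f − 1|.
v_o = 337 × |253.4/273 − 1| = 337 × 0.07179 ≈ 24.2 m/s.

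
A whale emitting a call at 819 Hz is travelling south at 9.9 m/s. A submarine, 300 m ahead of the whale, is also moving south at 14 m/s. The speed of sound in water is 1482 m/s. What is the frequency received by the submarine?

817 Hz

The submarine is ahead, so the whale is moving toward it while the submarine is moving away from the whale.
With source approaching and observer receding, f' = f · (v − v_o)/(v − v_s).
f' = 819 × (1482 − 14)/(1482 − 9.9) = 819 × 1468/1472.1 ≈ 817 Hz.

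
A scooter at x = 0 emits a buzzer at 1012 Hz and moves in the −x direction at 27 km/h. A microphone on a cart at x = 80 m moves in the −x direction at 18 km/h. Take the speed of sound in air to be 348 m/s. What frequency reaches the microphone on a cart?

27 km/h = 7.5 m/s; 18 km/h = 5 m/s.
The observer lies on the +x side, so the source is heading away from the observer and the observer is heading toward the source.
With source receding and observer approaching, f' = f · (v + v_o)/(v + v_s).
f' = 1012 × (348 + 5)/(348 + 7.5) = 1012 × 353/355.5 ≈ 1005 Hz.

1005 Hz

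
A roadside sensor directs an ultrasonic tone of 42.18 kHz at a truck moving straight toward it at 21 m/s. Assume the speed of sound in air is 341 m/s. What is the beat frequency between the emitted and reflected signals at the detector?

At the truck (a moving observer), f₁ = f₀ · (v + u)/v = 42.18 × 362/341 ≈ 44.78 kHz.
The reflection then acts as a moving source: f₂ = f₁ · v/(v − u) ≈ 47.72 kHz.
Beat frequency (with f₀ = 42180 Hz): |f₂ − f₀| = 2u·f₀/(v − u) = 2 × 21 × 42180/320 ≈ 5536 Hz.

5536 Hz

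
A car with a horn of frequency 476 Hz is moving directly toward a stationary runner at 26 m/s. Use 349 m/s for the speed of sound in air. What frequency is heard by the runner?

Only the source moves, toward the listener, so f' = f · v/(v − v_s).
f' = 476 × 349/(349 − 26) = 476 × 349/323 ≈ 514 Hz.

514 Hz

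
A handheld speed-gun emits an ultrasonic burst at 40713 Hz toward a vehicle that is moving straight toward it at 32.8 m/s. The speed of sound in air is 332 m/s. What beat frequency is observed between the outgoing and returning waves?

At the vehicle (a moving observer), f₁ = f₀ · (v + u)/v = 40713 × 364.8/332 ≈ 44735 Hz.
The reflection then acts as a moving source: f₂ = f₁ · v/(v − u) ≈ 49639 Hz.
Equivalently f₂ = f₀ · (v + u)/(v − u).
Beat frequency: |f₂ − f₀| = 2u·f₀/(v − u) = 2 × 32.8 × 40713/299.2 ≈ 8926 Hz.

8926 Hz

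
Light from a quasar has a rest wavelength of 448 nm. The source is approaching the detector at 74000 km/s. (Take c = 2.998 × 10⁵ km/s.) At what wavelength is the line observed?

348.2 nm

β = v/c = 74000/299800 = 0.2468.
Relativistic Doppler for wavelength: λ' = λ₀ · √((1 − β)/(1 + β)).
λ' = 448 × √(0.7532/1.2468) = 448 × 0.77722 ≈ 348.2 nm.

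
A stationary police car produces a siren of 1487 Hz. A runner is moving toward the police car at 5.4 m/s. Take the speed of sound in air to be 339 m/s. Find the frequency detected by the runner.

Only the observer moves, toward the source, so f' = f · (v + v_o)/v.
f' = 1487 × (339 + 5.4)/339 = 1487 × 344.4/339 ≈ 1511 Hz.

1511 Hz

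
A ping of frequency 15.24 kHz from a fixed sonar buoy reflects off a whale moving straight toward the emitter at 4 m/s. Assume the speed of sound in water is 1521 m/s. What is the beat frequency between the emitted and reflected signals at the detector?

The whale first receives the wave as a moving observer: f₁ = f₀ · (v + u)/v = 15.24 × (1521 + 4)/1521 ≈ 15.2801 kHz.
The reflection then acts as a moving source: f₂ = f₁ · v/(v − u) ≈ 15.3204 kHz.
Equivalently f₂ = f₀ · (v + u)/(v − u).
Beat frequency (with f₀ = 15240 Hz): |f₂ − f₀| = 2u·f₀/(v − u) = 2 × 4 × 15240/1517 ≈ 80 Hz.

80 Hz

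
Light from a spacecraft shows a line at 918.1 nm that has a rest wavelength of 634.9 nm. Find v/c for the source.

λ'/λ₀ = 1.4461 > 1 (redshift), so the source is receding.
λ'/λ₀ = √((1 + β)/(1 − β)) for a receding source ⇒ β = (r² − 1)/(r² + 1) with r = λ'/λ₀.
β = (2.0911 − 1)/(2.0911 + 1) ≈ 0.353.

0.353c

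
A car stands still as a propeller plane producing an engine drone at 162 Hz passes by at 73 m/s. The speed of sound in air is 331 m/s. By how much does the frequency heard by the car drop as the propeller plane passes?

Approaching: f₁ = f · v/(v − v_s) = 162 × 331/258 ≈ 207.8 Hz.
Receding: f₂ = f · v/(v + v_s) = 162 × 331/404 ≈ 132.7 Hz.
Drop: f₁ − f₂ = 2f·v·v_s/(v² − v_s²) = 2 × 162 × 331 × 73/(331² − 73²) ≈ 75.1 Hz.

75.1 Hz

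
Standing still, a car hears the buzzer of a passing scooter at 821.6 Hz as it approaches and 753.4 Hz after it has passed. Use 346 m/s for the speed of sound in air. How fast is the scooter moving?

f₁/f₂ = (v + v_s)/(v − v_s), so v_s = v · (f₁ − f₂)/(f₁ + f₂).
v_s = 346 × (821.6 − 753.4)/(821.6 + 753.4) = 346 × 68.2/1575.0 ≈ 15.0 m/s.

15.0 m/s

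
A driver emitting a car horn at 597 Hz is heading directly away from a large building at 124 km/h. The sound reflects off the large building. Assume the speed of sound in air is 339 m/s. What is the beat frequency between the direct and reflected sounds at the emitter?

124 km/h = 34.44 m/s.
The large building receives the sound from a moving source: f₁ = f₀ · v/(v + v_e) = 597 × 339/373.44 ≈ 541.9 Hz.
On the return leg the driver is a moving observer: f₂ = f₁ · (v − v_e)/v = 541.9 × 304.56/339 ≈ 486.9 Hz.
Equivalently f₂ = f₀ · (v − v_e)/(v + v_e).
Beat against the emitted tone: |f₂ − f₀| = 2v_e·f₀/(v + v_e) = 2 × 34.44 × 597/373.44 ≈ 110 Hz.

110 Hz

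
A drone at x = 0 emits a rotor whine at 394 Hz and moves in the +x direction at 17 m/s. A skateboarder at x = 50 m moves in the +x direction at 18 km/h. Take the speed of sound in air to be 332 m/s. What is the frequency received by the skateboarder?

18 km/h = 5 m/s.
The observer lies on the +x side, so the source is heading toward the observer and the observer is heading away from the source.
General Doppler shift: f' = f · (v − v_o)/(v − v_s).
f' = 394 × (332 − 5)/(332 − 17) = 394 × 327/315 ≈ 409 Hz.

409 Hz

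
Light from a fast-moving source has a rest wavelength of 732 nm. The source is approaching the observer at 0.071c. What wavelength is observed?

681.7 nm

Relativistic Doppler for wavelength: λ' = λ₀ · √((1 − β)/(1 + β)).
λ' = 732 × √(0.9290/1.0710) = 732 × 0.93135 ≈ 681.7 nm.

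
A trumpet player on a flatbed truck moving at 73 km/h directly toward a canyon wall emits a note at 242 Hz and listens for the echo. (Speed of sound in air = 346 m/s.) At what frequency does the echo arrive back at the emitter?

272 Hz

73 km/h = 20.28 m/s.
The canyon wall receives the sound from a moving source: f₁ = f₀ · v/(v − v_e) = 242 × 346/325.72 ≈ 257 Hz.
On the return leg the trumpet player on a flatbed truck is a moving observer: f₂ = f₁ · (v + v_e)/v = 257 × 366.28/346 ≈ 272 Hz.
Equivalently f₂ = f₀ · (v + v_e)/(v − v_e).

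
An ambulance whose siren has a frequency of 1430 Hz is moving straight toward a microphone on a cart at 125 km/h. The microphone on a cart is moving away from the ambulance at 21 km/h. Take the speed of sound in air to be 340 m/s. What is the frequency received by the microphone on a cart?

1565 Hz

125 km/h = 34.72 m/s; 21 km/h = 5.833 m/s.
Both move, so f' = f · (v − v_o)/(v − v_s).
f' = 1430 × (340 − 5.833)/(340 − 34.72) = 1430 × 334.17/305.28 ≈ 1565 Hz.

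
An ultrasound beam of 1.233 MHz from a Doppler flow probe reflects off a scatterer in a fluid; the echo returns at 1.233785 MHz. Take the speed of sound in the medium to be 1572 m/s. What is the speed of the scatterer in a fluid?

Double Doppler shift off a moving reflector: f₂ = f₀ · (v + u)/(v − u) (u > 0 toward emitter).
Rearranging, u = v · (f₂ − f₀)/(f₂ + f₀) = 1572 × 0.000785/2.466785 ≈ 0.50 m/s.
So the scatterer in a fluid is moving at 0.50 m/s toward the emitter.

0.50 m/s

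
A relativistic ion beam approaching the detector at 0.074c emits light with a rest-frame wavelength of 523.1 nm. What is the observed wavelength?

485.7 nm

Relativistic Doppler for wavelength: λ' = λ₀ · √((1 − β)/(1 + β)).
λ' = 523.1 × √(0.9260/1.0740) = 523.1 × 0.92855 ≈ 485.7 nm.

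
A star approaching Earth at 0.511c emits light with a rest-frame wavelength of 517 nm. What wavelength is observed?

294.1 nm

Relativistic Doppler for wavelength: λ' = λ₀ · √((1 − β)/(1 + β)).
λ' = 517 × √(0.4890/1.5110) = 517 × 0.56888 ≈ 294.1 nm.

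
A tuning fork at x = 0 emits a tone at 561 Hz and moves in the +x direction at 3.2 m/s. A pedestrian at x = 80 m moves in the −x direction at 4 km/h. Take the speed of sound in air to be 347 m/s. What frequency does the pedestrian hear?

568 Hz

4 km/h = 1.111 m/s.
The observer lies on the +x side, so the source is heading toward the observer and the observer is heading toward the source.
With source approaching and observer approaching, f' = f · (v + v_o)/(v − v_s).
f' = 561 × (347 + 1.111)/(347 − 3.2) = 561 × 348.11/343.8 ≈ 568 Hz.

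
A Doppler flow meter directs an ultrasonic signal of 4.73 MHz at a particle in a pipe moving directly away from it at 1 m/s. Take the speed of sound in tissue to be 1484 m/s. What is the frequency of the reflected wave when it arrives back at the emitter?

At the particle in a pipe (a moving observer), f₁ = f₀ · (v − u)/v = 4.73 × 1483/1484 ≈ 4.727 MHz.
The reflection then acts as a moving source: f₂ = f₁ · v/(v + u) ≈ 4.724 MHz.

4.724 MHz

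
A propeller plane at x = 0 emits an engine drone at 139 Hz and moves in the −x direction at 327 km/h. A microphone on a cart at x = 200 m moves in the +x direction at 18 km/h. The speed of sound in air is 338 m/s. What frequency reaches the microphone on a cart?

327 km/h = 90.83 m/s; 18 km/h = 5 m/s.
The observer lies on the +x side, so the source is heading away from the observer and the observer is heading away from the source.
With source receding and observer receding, f' = f · (v − v_o)/(v + v_s).
f' = 139 × (338 − 5)/(338 + 90.83) = 139 × 333/428.83 ≈ 108 Hz.

108 Hz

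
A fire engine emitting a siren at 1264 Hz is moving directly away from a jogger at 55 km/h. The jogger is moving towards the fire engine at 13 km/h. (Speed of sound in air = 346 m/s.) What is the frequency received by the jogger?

55 km/h = 15.28 m/s; 13 km/h = 3.611 m/s.
General Doppler shift: f' = f · (v + v_o)/(v + v_s).
f' = 1264 × (346 + 3.611)/(346 + 15.28) = 1264 × 349.61/361.28 ≈ 1223 Hz.

1223 Hz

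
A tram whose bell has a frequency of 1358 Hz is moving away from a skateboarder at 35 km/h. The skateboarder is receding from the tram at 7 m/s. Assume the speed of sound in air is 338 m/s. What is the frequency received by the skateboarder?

1293 Hz

35 km/h = 9.722 m/s.
Both move, so f' = f · (v − v_o)/(v + v_s).
f' = 1358 × (338 − 7)/(338 + 9.722) = 1358 × 331/347.72 ≈ 1293 Hz.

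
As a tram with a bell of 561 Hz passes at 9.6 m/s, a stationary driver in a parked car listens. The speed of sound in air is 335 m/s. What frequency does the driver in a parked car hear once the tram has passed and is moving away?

Receding: f₂ = f · v/(v + v_s) = 561 × 335/344.6 ≈ 545 Hz.

545 Hz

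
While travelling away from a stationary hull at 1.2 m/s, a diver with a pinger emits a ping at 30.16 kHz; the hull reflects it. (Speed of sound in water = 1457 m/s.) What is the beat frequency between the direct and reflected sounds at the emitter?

The hull receives the sound from a moving source: f₁ = f₀ · v/(v + v_e) = 30.16 × 1457/1458.2 ≈ 30.1352 kHz.
On the return leg the diver with a pinger is a moving observer: f₂ = f₁ · (v − v_e)/v = 30.1352 × 1455.8/1457 ≈ 30.1104 kHz.
Beat against the emitted tone (with f₀ = 30160 Hz): |f₂ − f₀| = 2v_e·f₀/(v + v_e) = 2 × 1.2 × 30160/1458.2 ≈ 49.6 Hz.

49.6 Hz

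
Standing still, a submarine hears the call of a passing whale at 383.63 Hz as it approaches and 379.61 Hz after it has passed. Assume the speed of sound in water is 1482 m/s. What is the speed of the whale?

f₁/f₂ = (v + v_s)/(v − v_s), so v_s = v · (f₁ − f₂)/(f₁ + f₂).
v_s = 1482 × (383.63 − 379.61)/(383.63 + 379.61) = 1482 × 4.02/763.24 ≈ 7.8 m/s.

7.8 m/s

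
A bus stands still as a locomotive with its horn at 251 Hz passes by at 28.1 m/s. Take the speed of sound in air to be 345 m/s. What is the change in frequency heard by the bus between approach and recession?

Approaching: f₁ = f · v/(v − v_s) = 251 × 345/316.9 ≈ 273.3 Hz.
Receding: f₂ = f · v/(v + v_s) = 251 × 345/373.1 ≈ 232.1 Hz.
Drop: f₁ − f₂ = 2f·v·v_s/(v² − v_s²) = 2 × 251 × 345 × 28.1/(345² − 28.1²) ≈ 41.2 Hz.

41.2 Hz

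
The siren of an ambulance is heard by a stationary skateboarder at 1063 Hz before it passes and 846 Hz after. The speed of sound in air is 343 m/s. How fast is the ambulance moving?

39 m/s

f₁/f₂ = (v + v_s)/(v − v_s), so v_s = v · (f₁ − f₂)/(f₁ + f₂).
v_s = 343 × (1063 − 846)/(1063 + 846) = 343 × 217/1909 ≈ 39 m/s.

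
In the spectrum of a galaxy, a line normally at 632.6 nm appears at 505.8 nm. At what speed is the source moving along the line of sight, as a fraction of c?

0.220c

λ'/λ₀ = 0.7996 < 1 (blueshift), so the source is approaching.
λ'/λ₀ = √((1 − β)/(1 + β)) for an approaching source ⇒ β = (1 − r²)/(1 + r²) with r = λ'/λ₀.
β = (1 − 0.6393)/(1 + 0.6393) ≈ 0.220.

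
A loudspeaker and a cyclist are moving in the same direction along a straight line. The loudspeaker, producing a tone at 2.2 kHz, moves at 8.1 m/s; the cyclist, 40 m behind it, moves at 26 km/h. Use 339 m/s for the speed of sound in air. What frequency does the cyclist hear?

26 km/h = 7.222 m/s.
The cyclist is behind, so the loudspeaker is moving away from it while the cyclist is moving toward the loudspeaker.
General Doppler shift: f' = f · (v + v_o)/(v + v_s).
f' = 2.2 × (339 + 7.222)/(339 + 8.1) = 2.2 × 346.22/347.1 ≈ 2.19 kHz.

2.19 kHz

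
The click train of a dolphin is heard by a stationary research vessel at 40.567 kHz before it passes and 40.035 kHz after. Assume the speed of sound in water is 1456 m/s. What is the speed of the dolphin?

9.6 m/s

f₁/f₂ = (v + v_s)/(v − v_s), so v_s = v · (f₁ − f₂)/(f₁ + f₂).
v_s = 1456 × (40.567 − 40.035)/(40.567 + 40.035) = 1456 × 0.532/80.602 ≈ 9.6 m/s.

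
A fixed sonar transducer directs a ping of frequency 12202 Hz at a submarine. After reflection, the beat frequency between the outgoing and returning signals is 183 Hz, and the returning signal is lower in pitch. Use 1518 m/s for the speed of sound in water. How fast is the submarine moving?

11.5 m/s

Double Doppler shift off a moving reflector: f₂ = f₀ · (v + u)/(v − u) (u > 0 toward emitter).
Returning signal is lower, so f₂ = f₀ − Δf = 12202 − 183 = 12019 Hz.
Rearranging, u = v · (f₂ − f₀)/(f₂ + f₀) = 1518 × -183/24221 ≈ -11.5 m/s.
So the submarine is moving at 11.5 m/s away from the emitter.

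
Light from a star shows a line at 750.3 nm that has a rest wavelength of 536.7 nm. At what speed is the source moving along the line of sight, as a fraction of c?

0.323

λ'/λ₀ = 1.3980 > 1 (redshift), so the source is receding.
λ'/λ₀ = √((1 + β)/(1 − β)) for a receding source ⇒ β = (r² − 1)/(r² + 1) with r = λ'/λ₀.
β = (1.9544 − 1)/(1.9544 + 1) ≈ 0.323.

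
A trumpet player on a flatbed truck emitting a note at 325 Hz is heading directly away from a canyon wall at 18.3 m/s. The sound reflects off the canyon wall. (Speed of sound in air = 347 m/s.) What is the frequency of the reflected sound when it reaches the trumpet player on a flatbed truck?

The canyon wall receives the sound from a moving source: f₁ = f₀ · v/(v + v_e) = 325 × 347/365.3 ≈ 309 Hz.
On the return leg the trumpet player on a flatbed truck is a moving observer: f₂ = f₁ · (v − v_e)/v = 309 × 328.7/347 ≈ 292 Hz.

292 Hz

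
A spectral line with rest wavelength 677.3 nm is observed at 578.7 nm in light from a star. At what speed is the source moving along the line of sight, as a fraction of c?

λ'/λ₀ = 0.8544 < 1 (blueshift), so the source is approaching.
λ'/λ₀ = √((1 − β)/(1 + β)) for an approaching source ⇒ β = (1 − r²)/(1 + r²) with r = λ'/λ₀.
β = (1 − 0.7300)/(1 + 0.7300) ≈ 0.156.

0.156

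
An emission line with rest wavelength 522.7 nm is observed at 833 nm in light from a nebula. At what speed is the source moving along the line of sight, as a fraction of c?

λ'/λ₀ = 1.5936 > 1 (redshift), so the source is receding.
λ'/λ₀ = √((1 + β)/(1 − β)) for a receding source ⇒ β = (r² − 1)/(r² + 1) with r = λ'/λ₀.
β = (2.5397 − 1)/(2.5397 + 1) ≈ 0.435.

0.435c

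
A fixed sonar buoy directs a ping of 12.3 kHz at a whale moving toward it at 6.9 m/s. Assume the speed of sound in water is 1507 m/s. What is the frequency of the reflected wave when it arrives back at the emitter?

12.41 kHz

The whale first receives the wave as a moving observer: f₁ = f₀ · (v + u)/v = 12.3 × (1507 + 6.9)/1507 ≈ 12.36 kHz.
The reflection then acts as a moving source: f₂ = f₁ · v/(v − u) ≈ 12.41 kHz.
Equivalently f₂ = f₀ · (v + u)/(v − u).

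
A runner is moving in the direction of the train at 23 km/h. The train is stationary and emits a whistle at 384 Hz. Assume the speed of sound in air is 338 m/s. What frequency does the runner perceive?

23 km/h = 6.389 m/s.
Only the observer moves, toward the source, so f' = f · (v + v_o)/v.
f' = 384 × (338 + 6.389)/338 = 384 × 344.39/338 ≈ 391 Hz.

391 Hz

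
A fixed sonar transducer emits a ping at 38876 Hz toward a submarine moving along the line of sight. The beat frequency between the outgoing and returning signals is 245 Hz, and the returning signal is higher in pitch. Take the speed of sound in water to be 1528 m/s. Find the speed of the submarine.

Double Doppler shift off a moving reflector: f₂ = f₀ · (v + u)/(v − u) (u > 0 toward emitter).
Returning signal is higher, so f₂ = f₀ + Δf = 38876 + 245 = 39121 Hz.
Rearranging, u = v · (f₂ − f₀)/(f₂ + f₀) = 1528 × 245/77997 ≈ 4.8 m/s.
So the submarine is moving at 4.8 m/s toward the emitter.

4.8 m/s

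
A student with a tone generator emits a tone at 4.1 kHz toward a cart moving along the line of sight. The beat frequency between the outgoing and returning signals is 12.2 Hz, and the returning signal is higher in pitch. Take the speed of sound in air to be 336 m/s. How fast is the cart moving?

Double Doppler shift off a moving reflector: f₂ = f₀ · (v + u)/(v − u) (u > 0 toward emitter).
Returning signal is higher, so f₂ = f₀ + Δf = 4100 + 12.2 = 4112.2 Hz.
Rearranging, u = v · (f₂ − f₀)/(f₂ + f₀) = 336 × 12.2/8212.2 ≈ 0.50 m/s.
So the cart is moving at 0.50 m/s toward the emitter.

0.50 m/s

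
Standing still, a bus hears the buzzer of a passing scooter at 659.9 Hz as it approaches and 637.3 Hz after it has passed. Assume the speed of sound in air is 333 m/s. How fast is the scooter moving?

f₁/f₂ = (v + v_s)/(v − v_s), so v_s = v · (f₁ − f₂)/(f₁ + f₂).
v_s = 333 × (659.9 − 637.3)/(659.9 + 637.3) = 333 × 22.6/1297.2 ≈ 5.8 m/s.

5.8 m/s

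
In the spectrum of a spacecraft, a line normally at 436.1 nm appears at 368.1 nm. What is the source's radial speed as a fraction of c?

λ'/λ₀ = 0.8441 < 1 (blueshift), so the source is approaching.
λ'/λ₀ = √((1 − β)/(1 + β)) for an approaching source ⇒ β = (1 − r²)/(1 + r²) with r = λ'/λ₀.
β = (1 − 0.7125)/(1 + 0.7125) ≈ 0.168.

0.168c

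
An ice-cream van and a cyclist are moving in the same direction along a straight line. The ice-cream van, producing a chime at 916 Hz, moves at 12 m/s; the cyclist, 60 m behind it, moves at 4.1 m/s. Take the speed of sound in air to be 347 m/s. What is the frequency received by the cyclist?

The cyclist is behind, so the ice-cream van is moving away from it while the cyclist is moving toward the ice-cream van.
Both move, so f' = f · (v + v_o)/(v + v_s).
f' = 916 × (347 + 4.1)/(347 + 12) = 916 × 351.1/359 ≈ 896 Hz.

896 Hz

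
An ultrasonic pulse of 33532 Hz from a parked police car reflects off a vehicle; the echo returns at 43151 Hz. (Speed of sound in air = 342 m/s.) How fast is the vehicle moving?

43 m/s

Double Doppler shift off a moving reflector: f₂ = f₀ · (v + u)/(v − u) (u > 0 toward emitter).
Rearranging, u = v · (f₂ − f₀)/(f₂ + f₀) = 342 × 9619/76683 ≈ 43 m/s.
So the vehicle is moving at 43 m/s toward the emitter.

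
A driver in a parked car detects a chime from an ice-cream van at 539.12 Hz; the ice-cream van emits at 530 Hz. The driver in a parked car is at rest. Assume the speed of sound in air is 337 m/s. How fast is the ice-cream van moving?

5.7 m/s

f' > f, so the ice-cream van is approaching.
f' = f · v/(v − v_s) ⇒ v_s = v · |1 − f/f'|.
v_s = 337 × |1 − 530/539.12| = 337 × 0.01692 ≈ 5.7 m/s.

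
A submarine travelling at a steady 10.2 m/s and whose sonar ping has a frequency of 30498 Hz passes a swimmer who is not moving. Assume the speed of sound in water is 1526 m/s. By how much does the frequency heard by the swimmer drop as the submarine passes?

Approaching: f₁ = f · v/(v − v_s) = 30498 × 1526/1515.8 ≈ 30703 Hz.
Receding: f₂ = f · v/(v + v_s) = 30498 × 1526/1536.2 ≈ 30296 Hz.
Drop: f₁ − f₂ = 2f·v·v_s/(v² − v_s²) = 2 × 30498 × 1526 × 10.2/(1526² − 10.2²) ≈ 408 Hz.

408 Hz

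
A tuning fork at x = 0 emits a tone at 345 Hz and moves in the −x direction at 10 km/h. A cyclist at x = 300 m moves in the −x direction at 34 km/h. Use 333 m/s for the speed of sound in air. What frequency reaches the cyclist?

10 km/h = 2.778 m/s; 34 km/h = 9.444 m/s.
The observer lies on the +x side, so the source is heading away from the observer and the observer is heading toward the source.
With source receding and observer approaching, f' = f · (v + v_o)/(v + v_s).
f' = 345 × (333 + 9.444)/(333 + 2.778) = 345 × 342.44/335.78 ≈ 352 Hz.

352 Hz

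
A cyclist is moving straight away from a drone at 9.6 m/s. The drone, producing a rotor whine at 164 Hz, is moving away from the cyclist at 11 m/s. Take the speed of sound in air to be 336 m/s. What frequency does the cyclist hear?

General Doppler shift: f' = f · (v − v_o)/(v + v_s).
f' = 164 × (336 − 9.6)/(336 + 11) = 164 × 326.4/347 ≈ 154 Hz.

154 Hz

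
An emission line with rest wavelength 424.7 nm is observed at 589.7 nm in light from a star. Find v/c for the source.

0.317

λ'/λ₀ = 1.3885 > 1 (redshift), so the source is receding.
λ'/λ₀ = √((1 + β)/(1 − β)) for a receding source ⇒ β = (r² − 1)/(r² + 1) with r = λ'/λ₀.
β = (1.9280 − 1)/(1.9280 + 1) ≈ 0.317.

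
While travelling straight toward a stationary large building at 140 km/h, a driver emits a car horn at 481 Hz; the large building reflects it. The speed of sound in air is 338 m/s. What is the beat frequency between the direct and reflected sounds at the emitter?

140 km/h = 38.89 m/s.
The large building receives the sound from a moving source: f₁ = f₀ · v/(v − v_e) = 481 × 338/299.11 ≈ 543.5 Hz.
On the return leg the driver is a moving observer: f₂ = f₁ · (v + v_e)/v = 543.5 × 376.89/338 ≈ 606.1 Hz.
Beat against the emitted tone: |f₂ − f₀| = 2v_e·f₀/(v − v_e) = 2 × 38.89 × 481/299.11 ≈ 125 Hz.

125 Hz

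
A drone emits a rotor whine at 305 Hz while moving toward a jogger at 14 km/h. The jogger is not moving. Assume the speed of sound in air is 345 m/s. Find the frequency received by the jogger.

308 Hz

14 km/h = 3.889 m/s.
With the source moving toward a stationary observer, f' = f · v/(v − v_s).
f' = 305 × 345/(345 − 3.889) = 305 × 345/341.1 ≈ 308 Hz.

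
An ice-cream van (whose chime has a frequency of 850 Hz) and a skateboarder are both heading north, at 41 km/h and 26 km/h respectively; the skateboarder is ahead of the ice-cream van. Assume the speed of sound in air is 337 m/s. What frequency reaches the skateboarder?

861 Hz

41 km/h = 11.39 m/s; 26 km/h = 7.222 m/s.
The skateboarder is ahead, so the ice-cream van is moving toward it while the skateboarder is moving away from the ice-cream van.
Both move, so f' = f · (v − v_o)/(v − v_s).
f' = 850 × (337 − 7.222)/(337 − 11.39) = 850 × 329.78/325.61 ≈ 861 Hz.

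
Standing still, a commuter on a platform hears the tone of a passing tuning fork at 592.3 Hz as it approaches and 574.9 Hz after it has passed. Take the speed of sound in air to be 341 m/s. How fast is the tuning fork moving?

f₁/f₂ = (v + v_s)/(v − v_s), so v_s = v · (f₁ − f₂)/(f₁ + f₂).
v_s = 341 × (592.3 − 574.9)/(592.3 + 574.9) = 341 × 17.4/1167.2 ≈ 5.1 m/s.

5.1 m/s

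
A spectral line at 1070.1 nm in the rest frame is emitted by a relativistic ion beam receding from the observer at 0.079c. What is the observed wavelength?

1158.3 nm

Relativistic Doppler for wavelength: λ' = λ₀ · √((1 + β)/(1 − β)).
λ' = 1070.1 × √(1.0790/0.9210) = 1070.1 × 1.08238 ≈ 1158.3 nm.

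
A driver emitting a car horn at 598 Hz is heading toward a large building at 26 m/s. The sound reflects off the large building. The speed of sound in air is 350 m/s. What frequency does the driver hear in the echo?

The large building receives the sound from a moving source: f₁ = f₀ · v/(v − v_e) = 598 × 350/324 ≈ 646 Hz.
On the return leg the driver is a moving observer: f₂ = f₁ · (v + v_e)/v = 646 × 376/350 ≈ 694 Hz.

694 Hz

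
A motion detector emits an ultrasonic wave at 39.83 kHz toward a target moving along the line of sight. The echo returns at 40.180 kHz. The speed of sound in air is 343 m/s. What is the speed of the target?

1.50 m/s

Double Doppler shift off a moving reflector: f₂ = f₀ · (v + u)/(v − u) (u > 0 toward emitter).
Rearranging, u = v · (f₂ − f₀)/(f₂ + f₀) = 343 × 0.350/80.010 ≈ 1.50 m/s.
So the target is moving at 1.50 m/s toward the emitter.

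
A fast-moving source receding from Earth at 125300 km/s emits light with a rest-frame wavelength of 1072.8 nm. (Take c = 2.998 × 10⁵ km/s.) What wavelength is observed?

β = v/c = 125300/299800 = 0.4179.
Relativistic Doppler for wavelength: λ' = λ₀ · √((1 + β)/(1 − β)).
λ' = 1072.8 × √(1.4179/0.5821) = 1072.8 × 1.56080 ≈ 1674.4 nm.

1674.4 nm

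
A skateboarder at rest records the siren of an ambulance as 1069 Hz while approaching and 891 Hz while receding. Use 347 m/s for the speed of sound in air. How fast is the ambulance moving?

32 m/s

f₁/f₂ = (v + v_s)/(v − v_s), so v_s = v · (f₁ − f₂)/(f₁ + f₂).
v_s = 347 × (1069 − 891)/(1069 + 891) = 347 × 178/1960 ≈ 32 m/s.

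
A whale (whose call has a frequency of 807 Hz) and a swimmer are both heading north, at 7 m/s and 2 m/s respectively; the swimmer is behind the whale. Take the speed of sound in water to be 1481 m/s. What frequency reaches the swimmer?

The swimmer is behind, so the whale is moving away from it while the swimmer is moving toward the whale.
General Doppler shift: f' = f · (v + v_o)/(v + v_s).
f' = 807 × (1481 + 2)/(1481 + 7) = 807 × 1483/1488 ≈ 804 Hz.

804 Hz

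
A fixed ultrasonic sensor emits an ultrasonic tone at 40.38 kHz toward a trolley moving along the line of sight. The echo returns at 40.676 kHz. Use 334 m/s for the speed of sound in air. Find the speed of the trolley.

1.22 m/s

Double Doppler shift off a moving reflector: f₂ = f₀ · (v + u)/(v − u) (u > 0 toward emitter).
Rearranging, u = v · (f₂ − f₀)/(f₂ + f₀) = 334 × 0.296/81.056 ≈ 1.22 m/s.
So the trolley is moving at 1.22 m/s toward the emitter.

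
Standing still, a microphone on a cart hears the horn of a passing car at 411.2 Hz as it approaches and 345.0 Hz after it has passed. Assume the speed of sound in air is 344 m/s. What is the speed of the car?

30 m/s

f₁/f₂ = (v + v_s)/(v − v_s), so v_s = v · (f₁ − f₂)/(f₁ + f₂).
v_s = 344 × (411.2 − 345.0)/(411.2 + 345.0) = 344 × 66.2/756.2 ≈ 30 m/s.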